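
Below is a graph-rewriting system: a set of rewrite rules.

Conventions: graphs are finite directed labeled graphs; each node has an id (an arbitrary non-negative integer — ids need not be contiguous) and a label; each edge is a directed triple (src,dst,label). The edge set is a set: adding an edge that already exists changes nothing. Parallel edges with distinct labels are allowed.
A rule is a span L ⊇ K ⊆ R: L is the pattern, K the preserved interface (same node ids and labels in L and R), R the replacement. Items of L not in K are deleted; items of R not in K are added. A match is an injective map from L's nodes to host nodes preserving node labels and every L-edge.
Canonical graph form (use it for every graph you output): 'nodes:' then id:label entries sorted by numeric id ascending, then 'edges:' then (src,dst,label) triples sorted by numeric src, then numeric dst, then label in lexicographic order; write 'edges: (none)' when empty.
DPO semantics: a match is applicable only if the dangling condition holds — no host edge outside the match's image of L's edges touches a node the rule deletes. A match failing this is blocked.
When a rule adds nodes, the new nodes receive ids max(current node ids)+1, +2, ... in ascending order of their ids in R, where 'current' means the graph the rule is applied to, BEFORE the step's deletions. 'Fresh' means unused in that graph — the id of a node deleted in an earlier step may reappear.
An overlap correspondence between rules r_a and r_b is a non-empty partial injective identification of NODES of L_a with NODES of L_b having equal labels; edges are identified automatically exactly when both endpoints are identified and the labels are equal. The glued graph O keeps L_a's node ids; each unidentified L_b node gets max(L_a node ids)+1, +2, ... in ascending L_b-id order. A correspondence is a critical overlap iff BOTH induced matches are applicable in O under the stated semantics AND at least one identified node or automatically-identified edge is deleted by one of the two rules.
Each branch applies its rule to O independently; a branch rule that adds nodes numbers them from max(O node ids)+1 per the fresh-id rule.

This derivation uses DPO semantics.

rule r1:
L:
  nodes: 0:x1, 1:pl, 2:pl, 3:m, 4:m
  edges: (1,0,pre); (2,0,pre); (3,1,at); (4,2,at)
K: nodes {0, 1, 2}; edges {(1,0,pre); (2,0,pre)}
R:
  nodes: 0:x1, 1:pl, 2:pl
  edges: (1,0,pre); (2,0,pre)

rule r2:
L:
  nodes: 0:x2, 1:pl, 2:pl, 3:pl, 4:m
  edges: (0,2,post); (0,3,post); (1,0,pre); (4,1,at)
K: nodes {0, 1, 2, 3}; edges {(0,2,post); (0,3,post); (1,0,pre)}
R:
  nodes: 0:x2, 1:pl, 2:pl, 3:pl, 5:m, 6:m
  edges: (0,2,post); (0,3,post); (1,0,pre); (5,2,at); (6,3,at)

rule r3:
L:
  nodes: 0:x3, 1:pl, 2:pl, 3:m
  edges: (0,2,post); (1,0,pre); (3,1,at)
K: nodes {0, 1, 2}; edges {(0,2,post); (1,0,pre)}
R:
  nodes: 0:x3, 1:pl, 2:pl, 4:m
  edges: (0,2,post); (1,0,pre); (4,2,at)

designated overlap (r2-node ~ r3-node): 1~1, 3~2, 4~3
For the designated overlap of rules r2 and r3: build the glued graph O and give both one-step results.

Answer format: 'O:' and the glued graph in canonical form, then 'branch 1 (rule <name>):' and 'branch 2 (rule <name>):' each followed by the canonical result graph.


O:
nodes: 0:x2, 1:pl, 2:pl, 3:pl, 4:m, 5:x3
edges: (0,2,post); (0,3,post); (1,0,pre); (1,5,pre); (4,1,at); (5,3,post)
branch 1 (rule r2):
nodes: 0:x2, 1:pl, 2:pl, 3:pl, 5:x3, 6:m, 7:m
edges: (0,2,post); (0,3,post); (1,0,pre); (1,5,pre); (5,3,post); (6,2,at); (7,3,at)
branch 2 (rule r3):
nodes: 0:x2, 1:pl, 2:pl, 3:pl, 5:x3, 6:m
edges: (0,2,post); (0,3,post); (1,0,pre); (1,5,pre); (5,3,post); (6,3,at)


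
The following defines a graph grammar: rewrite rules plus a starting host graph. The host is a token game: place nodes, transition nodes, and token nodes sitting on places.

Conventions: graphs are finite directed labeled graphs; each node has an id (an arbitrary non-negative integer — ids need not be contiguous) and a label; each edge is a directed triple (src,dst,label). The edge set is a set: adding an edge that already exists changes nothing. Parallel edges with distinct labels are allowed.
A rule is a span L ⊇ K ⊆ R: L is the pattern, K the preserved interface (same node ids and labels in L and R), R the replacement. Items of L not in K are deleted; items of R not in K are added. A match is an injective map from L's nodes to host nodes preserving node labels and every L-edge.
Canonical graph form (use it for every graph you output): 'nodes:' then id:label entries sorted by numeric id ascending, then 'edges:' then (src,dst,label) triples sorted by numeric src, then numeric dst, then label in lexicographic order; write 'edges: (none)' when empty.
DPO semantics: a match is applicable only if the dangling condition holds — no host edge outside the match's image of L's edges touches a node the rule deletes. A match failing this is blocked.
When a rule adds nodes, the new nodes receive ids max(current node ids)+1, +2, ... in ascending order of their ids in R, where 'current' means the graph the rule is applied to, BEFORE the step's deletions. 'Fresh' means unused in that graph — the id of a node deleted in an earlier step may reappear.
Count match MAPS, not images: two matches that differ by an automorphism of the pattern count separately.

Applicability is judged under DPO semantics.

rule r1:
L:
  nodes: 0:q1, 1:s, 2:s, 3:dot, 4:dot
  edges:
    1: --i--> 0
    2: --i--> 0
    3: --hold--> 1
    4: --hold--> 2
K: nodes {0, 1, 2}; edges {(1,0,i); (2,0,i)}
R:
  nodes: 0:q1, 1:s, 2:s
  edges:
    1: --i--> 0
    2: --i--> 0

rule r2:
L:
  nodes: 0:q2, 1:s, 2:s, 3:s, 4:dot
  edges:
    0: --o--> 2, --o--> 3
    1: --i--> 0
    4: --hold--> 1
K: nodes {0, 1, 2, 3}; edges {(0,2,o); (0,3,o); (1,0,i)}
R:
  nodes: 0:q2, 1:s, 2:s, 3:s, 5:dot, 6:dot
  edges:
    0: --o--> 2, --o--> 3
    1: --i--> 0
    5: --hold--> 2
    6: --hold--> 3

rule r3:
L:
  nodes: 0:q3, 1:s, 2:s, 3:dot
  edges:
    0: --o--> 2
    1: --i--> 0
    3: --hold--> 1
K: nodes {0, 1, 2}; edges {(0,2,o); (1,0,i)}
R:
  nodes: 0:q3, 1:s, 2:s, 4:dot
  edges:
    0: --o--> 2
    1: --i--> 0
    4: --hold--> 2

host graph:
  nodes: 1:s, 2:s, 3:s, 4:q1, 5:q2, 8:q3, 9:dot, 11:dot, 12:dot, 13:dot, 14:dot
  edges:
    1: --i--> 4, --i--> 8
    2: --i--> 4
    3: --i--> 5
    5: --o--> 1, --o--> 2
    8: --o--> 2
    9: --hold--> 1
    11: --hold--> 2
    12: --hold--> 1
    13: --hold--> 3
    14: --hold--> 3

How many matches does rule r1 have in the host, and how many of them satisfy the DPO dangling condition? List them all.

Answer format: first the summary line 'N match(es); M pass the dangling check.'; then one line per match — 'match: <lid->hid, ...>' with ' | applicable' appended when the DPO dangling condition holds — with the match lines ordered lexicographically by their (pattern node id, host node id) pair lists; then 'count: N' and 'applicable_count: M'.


4 match(es); 4 pass the dangling check.
match: 0->4, 1->1, 2->2, 3->9, 4->11 | applicable
match: 0->4, 1->1, 2->2, 3->12, 4->11 | applicable
match: 0->4, 1->2, 2->1, 3->11, 4->9 | applicable
match: 0->4, 1->2, 2->1, 3->11, 4->12 | applicable
count: 4
applicable_count: 4


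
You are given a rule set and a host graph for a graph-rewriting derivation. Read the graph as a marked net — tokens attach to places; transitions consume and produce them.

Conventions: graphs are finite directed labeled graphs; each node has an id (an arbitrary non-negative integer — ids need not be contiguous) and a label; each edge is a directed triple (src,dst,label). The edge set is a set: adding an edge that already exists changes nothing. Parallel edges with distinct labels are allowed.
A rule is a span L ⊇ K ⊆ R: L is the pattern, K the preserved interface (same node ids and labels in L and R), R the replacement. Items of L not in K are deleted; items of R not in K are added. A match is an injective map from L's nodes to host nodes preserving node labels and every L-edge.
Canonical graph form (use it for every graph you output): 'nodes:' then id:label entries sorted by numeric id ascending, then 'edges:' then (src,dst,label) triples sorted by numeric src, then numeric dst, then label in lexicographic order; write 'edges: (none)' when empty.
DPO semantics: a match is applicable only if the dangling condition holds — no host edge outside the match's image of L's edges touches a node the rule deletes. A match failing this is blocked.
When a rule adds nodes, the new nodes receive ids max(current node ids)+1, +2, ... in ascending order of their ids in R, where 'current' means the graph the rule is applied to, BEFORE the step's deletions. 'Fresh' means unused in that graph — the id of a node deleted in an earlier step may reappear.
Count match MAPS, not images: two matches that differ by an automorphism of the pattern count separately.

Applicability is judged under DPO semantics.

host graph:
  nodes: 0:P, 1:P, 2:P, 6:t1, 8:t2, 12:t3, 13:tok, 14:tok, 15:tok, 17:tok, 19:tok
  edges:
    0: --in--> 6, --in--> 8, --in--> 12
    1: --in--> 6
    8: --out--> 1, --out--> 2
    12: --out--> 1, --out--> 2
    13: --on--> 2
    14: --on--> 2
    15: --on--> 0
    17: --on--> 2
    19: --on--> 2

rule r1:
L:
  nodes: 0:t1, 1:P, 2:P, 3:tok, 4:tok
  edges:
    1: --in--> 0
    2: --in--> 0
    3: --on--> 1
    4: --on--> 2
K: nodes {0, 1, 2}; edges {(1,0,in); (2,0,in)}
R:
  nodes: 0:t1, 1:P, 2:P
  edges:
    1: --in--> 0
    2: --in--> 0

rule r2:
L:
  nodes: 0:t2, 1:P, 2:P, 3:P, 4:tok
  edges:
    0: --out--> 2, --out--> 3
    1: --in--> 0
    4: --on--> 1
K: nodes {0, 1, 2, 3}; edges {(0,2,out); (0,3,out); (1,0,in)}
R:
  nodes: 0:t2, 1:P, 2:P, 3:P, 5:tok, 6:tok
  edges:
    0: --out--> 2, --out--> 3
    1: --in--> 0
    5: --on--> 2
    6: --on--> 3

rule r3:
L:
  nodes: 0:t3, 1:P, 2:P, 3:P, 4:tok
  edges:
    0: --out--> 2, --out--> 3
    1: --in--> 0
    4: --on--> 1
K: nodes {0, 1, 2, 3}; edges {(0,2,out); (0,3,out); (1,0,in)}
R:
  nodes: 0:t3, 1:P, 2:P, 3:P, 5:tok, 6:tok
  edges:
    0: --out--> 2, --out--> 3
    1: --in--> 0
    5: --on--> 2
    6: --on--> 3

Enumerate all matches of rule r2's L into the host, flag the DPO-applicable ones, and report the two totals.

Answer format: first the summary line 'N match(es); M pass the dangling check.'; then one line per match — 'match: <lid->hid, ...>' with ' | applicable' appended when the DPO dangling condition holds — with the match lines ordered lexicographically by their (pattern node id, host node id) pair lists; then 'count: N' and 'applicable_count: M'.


2 match(es); 2 pass the dangling check.
match: 0->8, 1->0, 2->1, 3->2, 4->15 | applicable
match: 0->8, 1->0, 2->2, 3->1, 4->15 | applicable
count: 2
applicable_count: 2


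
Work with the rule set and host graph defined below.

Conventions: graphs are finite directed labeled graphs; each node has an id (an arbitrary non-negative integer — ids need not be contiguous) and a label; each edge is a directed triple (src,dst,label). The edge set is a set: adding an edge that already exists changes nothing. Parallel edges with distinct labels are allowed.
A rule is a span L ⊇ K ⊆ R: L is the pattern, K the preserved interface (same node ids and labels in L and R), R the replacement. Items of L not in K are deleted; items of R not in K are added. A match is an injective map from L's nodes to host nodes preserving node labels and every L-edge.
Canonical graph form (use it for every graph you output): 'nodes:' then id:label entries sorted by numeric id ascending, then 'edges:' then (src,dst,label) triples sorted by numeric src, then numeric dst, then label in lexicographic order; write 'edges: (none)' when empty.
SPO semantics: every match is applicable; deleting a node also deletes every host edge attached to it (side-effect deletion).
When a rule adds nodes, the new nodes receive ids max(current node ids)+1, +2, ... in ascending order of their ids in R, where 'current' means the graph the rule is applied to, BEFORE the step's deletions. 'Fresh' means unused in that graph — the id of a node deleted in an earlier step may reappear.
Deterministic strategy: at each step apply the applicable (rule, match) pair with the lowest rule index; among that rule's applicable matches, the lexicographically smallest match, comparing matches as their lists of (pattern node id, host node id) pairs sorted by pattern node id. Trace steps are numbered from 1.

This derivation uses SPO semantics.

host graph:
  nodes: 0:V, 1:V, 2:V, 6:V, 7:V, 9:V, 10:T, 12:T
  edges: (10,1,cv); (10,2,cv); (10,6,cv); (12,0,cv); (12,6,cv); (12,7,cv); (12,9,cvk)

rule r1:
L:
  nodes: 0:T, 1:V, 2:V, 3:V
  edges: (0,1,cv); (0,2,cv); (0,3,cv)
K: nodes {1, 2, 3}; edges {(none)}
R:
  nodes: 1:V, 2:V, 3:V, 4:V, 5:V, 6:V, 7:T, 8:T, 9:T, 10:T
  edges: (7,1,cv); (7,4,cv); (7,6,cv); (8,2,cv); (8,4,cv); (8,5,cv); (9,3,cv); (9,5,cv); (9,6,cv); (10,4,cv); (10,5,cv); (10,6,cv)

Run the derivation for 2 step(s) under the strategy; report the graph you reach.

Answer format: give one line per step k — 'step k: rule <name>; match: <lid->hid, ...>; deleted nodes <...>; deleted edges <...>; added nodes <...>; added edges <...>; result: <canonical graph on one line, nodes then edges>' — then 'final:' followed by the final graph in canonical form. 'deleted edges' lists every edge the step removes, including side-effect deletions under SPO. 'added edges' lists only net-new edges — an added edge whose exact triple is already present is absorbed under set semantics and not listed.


step 1: rule r1; match: 0->10, 1->1, 2->2, 3->6; deleted nodes 10; deleted edges (10,1,cv); (10,2,cv); (10,6,cv); added nodes 13, 14, 15, 16, 17, 18, 19; added edges (16,1,cv); (16,13,cv); (16,15,cv); (17,2,cv); (17,13,cv); (17,14,cv); (18,6,cv); (18,14,cv); (18,15,cv); (19,13,cv); (19,14,cv); (19,15,cv); result: nodes: 0:V, 1:V, 2:V, 6:V, 7:V, 9:V, 12:T, 13:V, 14:V, 15:V, 16:T, 17:T, 18:T, 19:T edges: (12,0,cv); (12,6,cv); (12,7,cv); (12,9,cvk); (16,1,cv); (16,13,cv); (16,15,cv); (17,2,cv); (17,13,cv); (17,14,cv); (18,6,cv); (18,14,cv); (18,15,cv); (19,13,cv); (19,14,cv); (19,15,cv)
step 2: rule r1; match: 0->12, 1->0, 2->6, 3->7; deleted nodes 12; deleted edges (12,0,cv); (12,6,cv); (12,7,cv); (12,9,cvk); added nodes 20, 21, 22, 23, 24, 25, 26; added edges (23,0,cv); (23,20,cv); (23,22,cv); (24,6,cv); (24,20,cv); (24,21,cv); (25,7,cv); (25,21,cv); (25,22,cv); (26,20,cv); (26,21,cv); (26,22,cv); result: nodes: 0:V, 1:V, 2:V, 6:V, 7:V, 9:V, 13:V, 14:V, 15:V, 16:T, 17:T, 18:T, 19:T, 20:V, 21:V, 22:V, 23:T, 24:T, 25:T, 26:T edges: (16,1,cv); (16,13,cv); (16,15,cv); (17,2,cv); (17,13,cv); (17,14,cv); (18,6,cv); (18,14,cv); (18,15,cv); (19,13,cv); (19,14,cv); (19,15,cv); (23,0,cv); (23,20,cv); (23,22,cv); (24,6,cv); (24,20,cv); (24,21,cv); (25,7,cv); (25,21,cv); (25,22,cv); (26,20,cv); (26,21,cv); (26,22,cv)
final:
nodes: 0:V, 1:V, 2:V, 6:V, 7:V, 9:V, 13:V, 14:V, 15:V, 16:T, 17:T, 18:T, 19:T, 20:V, 21:V, 22:V, 23:T, 24:T, 25:T, 26:T
edges: (16,1,cv); (16,13,cv); (16,15,cv); (17,2,cv); (17,13,cv); (17,14,cv); (18,6,cv); (18,14,cv); (18,15,cv); (19,13,cv); (19,14,cv); (19,15,cv); (23,0,cv); (23,20,cv); (23,22,cv); (24,6,cv); (24,20,cv); (24,21,cv); (25,7,cv); (25,21,cv); (25,22,cv); (26,20,cv); (26,21,cv); (26,22,cv)


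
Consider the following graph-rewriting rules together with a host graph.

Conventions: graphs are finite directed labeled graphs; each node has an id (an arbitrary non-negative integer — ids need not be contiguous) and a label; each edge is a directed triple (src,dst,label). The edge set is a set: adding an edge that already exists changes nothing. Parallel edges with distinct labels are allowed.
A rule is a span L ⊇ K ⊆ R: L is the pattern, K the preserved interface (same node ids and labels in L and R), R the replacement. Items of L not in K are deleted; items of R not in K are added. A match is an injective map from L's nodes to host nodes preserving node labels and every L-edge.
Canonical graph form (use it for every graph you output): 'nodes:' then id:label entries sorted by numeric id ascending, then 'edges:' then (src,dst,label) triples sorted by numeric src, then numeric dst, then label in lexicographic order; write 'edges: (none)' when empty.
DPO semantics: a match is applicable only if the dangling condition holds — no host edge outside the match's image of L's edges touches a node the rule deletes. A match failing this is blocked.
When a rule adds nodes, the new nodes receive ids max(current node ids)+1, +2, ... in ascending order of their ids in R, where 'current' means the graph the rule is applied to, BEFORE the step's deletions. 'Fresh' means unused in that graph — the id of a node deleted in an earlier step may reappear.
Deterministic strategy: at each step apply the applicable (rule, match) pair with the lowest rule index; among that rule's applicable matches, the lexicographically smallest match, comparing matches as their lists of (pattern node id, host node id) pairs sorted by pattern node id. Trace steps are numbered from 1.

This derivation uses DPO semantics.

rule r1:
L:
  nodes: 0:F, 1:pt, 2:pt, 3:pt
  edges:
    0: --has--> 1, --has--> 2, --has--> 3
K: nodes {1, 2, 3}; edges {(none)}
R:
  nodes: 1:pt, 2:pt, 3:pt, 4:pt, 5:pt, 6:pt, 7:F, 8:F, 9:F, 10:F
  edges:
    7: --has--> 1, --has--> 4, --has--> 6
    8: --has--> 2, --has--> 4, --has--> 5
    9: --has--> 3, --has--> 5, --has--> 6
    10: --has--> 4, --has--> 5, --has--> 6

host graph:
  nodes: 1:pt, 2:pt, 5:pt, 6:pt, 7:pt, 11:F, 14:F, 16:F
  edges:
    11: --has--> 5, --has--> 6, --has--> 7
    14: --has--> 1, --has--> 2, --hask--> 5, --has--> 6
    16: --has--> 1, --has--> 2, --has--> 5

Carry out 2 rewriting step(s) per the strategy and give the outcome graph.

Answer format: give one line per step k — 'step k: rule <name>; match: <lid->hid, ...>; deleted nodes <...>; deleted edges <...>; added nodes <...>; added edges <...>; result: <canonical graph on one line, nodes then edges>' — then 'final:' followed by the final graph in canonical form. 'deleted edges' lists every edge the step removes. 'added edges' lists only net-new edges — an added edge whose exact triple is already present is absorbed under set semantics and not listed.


step 1: rule r1; match: 0->11, 1->5, 2->6, 3->7; deleted nodes 11; deleted edges (11,5,has); (11,6,has); (11,7,has); added nodes 17, 18, 19, 20, 21, 22, 23; added edges (20,5,has); (20,17,has); (20,19,has); (21,6,has); (21,17,has); (21,18,has); (22,7,has); (22,18,has); (22,19,has); (23,17,has); (23,18,has); (23,19,has); result: nodes: 1:pt, 2:pt, 5:pt, 6:pt, 7:pt, 14:F, 16:F, 17:pt, 18:pt, 19:pt, 20:F, 21:F, 22:F, 23:F edges: (14,1,has); (14,2,has); (14,5,hask); (14,6,has); (16,1,has); (16,2,has); (16,5,has); (20,5,has); (20,17,has); (20,19,has); (21,6,has); (21,17,has); (21,18,has); (22,7,has); (22,18,has); (22,19,has); (23,17,has); (23,18,has); (23,19,has)
step 2: rule r1; match: 0->16, 1->1, 2->2, 3->5; deleted nodes 16; deleted edges (16,1,has); (16,2,has); (16,5,has); added nodes 24, 25, 26, 27, 28, 29, 30; added edges (27,1,has); (27,24,has); (27,26,has); (28,2,has); (28,24,has); (28,25,has); (29,5,has); (29,25,has); (29,26,has); (30,24,has); (30,25,has); (30,26,has); result: nodes: 1:pt, 2:pt, 5:pt, 6:pt, 7:pt, 14:F, 17:pt, 18:pt, 19:pt, 20:F, 21:F, 22:F, 23:F, 24:pt, 25:pt, 26:pt, 27:F, 28:F, 29:F, 30:F edges: (14,1,has); (14,2,has); (14,5,hask); (14,6,has); (20,5,has); (20,17,has); (20,19,has); (21,6,has); (21,17,has); (21,18,has); (22,7,has); (22,18,has); (22,19,has); (23,17,has); (23,18,has); (23,19,has); (27,1,has); (27,24,has); (27,26,has); (28,2,has); (28,24,has); (28,25,has); (29,5,has); (29,25,has); (29,26,has); (30,24,has); (30,25,has); (30,26,has)
final:
nodes: 1:pt, 2:pt, 5:pt, 6:pt, 7:pt, 14:F, 17:pt, 18:pt, 19:pt, 20:F, 21:F, 22:F, 23:F, 24:pt, 25:pt, 26:pt, 27:F, 28:F, 29:F, 30:F
edges: (14,1,has); (14,2,has); (14,5,hask); (14,6,has); (20,5,has); (20,17,has); (20,19,has); (21,6,has); (21,17,has); (21,18,has); (22,7,has); (22,18,has); (22,19,has); (23,17,has); (23,18,has); (23,19,has); (27,1,has); (27,24,has); (27,26,has); (28,2,has); (28,24,has); (28,25,has); (29,5,has); (29,25,has); (29,26,has); (30,24,has); (30,25,has); (30,26,has)


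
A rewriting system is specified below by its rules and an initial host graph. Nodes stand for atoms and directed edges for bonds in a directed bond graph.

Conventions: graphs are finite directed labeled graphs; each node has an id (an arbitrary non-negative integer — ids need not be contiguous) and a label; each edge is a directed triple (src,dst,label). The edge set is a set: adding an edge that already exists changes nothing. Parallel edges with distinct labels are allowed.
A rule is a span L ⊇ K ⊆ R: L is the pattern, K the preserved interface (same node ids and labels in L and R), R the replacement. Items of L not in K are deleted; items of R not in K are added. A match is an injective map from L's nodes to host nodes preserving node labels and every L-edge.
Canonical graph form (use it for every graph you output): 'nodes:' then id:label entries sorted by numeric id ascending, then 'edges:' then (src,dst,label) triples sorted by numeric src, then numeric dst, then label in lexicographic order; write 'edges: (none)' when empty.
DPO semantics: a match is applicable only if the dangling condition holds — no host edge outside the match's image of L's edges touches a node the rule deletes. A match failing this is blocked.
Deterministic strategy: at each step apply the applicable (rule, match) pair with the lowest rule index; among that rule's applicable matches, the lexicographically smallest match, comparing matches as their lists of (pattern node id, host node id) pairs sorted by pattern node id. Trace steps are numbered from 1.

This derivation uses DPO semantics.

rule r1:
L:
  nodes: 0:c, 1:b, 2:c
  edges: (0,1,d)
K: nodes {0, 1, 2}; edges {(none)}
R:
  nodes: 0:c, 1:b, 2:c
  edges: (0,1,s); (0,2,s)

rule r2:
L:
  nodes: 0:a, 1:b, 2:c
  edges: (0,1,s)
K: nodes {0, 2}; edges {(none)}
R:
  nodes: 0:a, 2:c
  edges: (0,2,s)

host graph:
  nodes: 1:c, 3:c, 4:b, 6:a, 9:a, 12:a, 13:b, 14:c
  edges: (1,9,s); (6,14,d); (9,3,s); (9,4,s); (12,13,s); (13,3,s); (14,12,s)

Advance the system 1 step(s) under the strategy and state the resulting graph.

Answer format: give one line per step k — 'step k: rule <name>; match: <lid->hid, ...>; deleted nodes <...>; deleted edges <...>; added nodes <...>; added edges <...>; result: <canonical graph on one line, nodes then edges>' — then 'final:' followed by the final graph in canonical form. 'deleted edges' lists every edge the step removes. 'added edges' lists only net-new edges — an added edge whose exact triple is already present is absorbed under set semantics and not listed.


step 1: rule r2; match: 0->9, 1->4, 2->1; deleted nodes 4; deleted edges (9,4,s); added nodes (none); added edges (9,1,s); result: nodes: 1:c, 3:c, 6:a, 9:a, 12:a, 13:b, 14:c edges: (1,9,s); (6,14,d); (9,1,s); (9,3,s); (12,13,s); (13,3,s); (14,12,s)
final:
nodes: 1:c, 3:c, 6:a, 9:a, 12:a, 13:b, 14:c
edges: (1,9,s); (6,14,d); (9,1,s); (9,3,s); (12,13,s); (13,3,s); (14,12,s)


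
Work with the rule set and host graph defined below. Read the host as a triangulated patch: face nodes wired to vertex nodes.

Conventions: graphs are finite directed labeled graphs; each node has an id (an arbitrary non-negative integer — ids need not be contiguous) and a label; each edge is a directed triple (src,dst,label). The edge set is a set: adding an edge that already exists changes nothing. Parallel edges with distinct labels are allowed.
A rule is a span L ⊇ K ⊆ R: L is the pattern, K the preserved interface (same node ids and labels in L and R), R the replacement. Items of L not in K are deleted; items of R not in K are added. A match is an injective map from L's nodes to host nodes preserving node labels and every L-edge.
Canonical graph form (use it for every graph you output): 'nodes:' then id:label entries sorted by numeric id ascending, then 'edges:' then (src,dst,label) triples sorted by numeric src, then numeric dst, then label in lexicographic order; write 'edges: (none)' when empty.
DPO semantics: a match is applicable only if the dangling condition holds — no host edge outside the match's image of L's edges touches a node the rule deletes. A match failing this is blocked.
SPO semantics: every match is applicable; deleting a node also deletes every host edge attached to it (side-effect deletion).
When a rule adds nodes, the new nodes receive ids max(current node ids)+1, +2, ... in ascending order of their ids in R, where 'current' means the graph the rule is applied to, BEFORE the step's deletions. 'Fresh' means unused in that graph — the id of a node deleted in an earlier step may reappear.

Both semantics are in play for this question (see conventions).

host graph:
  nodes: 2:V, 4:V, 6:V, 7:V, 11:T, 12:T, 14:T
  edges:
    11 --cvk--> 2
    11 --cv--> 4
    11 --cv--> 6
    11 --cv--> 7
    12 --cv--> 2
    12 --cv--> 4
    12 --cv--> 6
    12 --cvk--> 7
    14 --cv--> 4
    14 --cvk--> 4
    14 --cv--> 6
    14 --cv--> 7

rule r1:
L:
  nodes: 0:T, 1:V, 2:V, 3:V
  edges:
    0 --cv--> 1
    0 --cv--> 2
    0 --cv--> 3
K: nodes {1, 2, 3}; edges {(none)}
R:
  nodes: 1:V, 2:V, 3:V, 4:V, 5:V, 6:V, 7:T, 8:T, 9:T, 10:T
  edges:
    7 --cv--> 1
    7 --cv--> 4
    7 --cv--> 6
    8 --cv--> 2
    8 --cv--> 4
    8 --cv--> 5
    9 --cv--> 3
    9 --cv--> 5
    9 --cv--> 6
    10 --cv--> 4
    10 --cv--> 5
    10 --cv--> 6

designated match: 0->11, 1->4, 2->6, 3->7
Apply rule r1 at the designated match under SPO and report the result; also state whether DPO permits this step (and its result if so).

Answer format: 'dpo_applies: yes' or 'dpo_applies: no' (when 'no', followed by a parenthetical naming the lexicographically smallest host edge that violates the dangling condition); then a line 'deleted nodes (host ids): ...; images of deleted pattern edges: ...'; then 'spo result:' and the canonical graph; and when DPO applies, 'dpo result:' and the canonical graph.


dpo_applies: no
(the rule deletes node 11, which keeps host edge (11,2,cvk) outside the match image — the dangling condition fails, DPO blocks; SPO proceeds and side-deletes such edges)
deleted nodes (host ids): 11; images of deleted pattern edges: (11,4,cv); (11,6,cv); (11,7,cv)
spo result:
nodes: 2:V, 4:V, 6:V, 7:V, 12:T, 14:T, 15:V, 16:V, 17:V, 18:T, 19:T, 20:T, 21:T
edges: (12,2,cv); (12,4,cv); (12,6,cv); (12,7,cvk); (14,4,cv); (14,4,cvk); (14,6,cv); (14,7,cv); (18,4,cv); (18,15,cv); (18,17,cv); (19,6,cv); (19,15,cv); (19,16,cv); (20,7,cv); (20,16,cv); (20,17,cv); (21,15,cv); (21,16,cv); (21,17,cv)


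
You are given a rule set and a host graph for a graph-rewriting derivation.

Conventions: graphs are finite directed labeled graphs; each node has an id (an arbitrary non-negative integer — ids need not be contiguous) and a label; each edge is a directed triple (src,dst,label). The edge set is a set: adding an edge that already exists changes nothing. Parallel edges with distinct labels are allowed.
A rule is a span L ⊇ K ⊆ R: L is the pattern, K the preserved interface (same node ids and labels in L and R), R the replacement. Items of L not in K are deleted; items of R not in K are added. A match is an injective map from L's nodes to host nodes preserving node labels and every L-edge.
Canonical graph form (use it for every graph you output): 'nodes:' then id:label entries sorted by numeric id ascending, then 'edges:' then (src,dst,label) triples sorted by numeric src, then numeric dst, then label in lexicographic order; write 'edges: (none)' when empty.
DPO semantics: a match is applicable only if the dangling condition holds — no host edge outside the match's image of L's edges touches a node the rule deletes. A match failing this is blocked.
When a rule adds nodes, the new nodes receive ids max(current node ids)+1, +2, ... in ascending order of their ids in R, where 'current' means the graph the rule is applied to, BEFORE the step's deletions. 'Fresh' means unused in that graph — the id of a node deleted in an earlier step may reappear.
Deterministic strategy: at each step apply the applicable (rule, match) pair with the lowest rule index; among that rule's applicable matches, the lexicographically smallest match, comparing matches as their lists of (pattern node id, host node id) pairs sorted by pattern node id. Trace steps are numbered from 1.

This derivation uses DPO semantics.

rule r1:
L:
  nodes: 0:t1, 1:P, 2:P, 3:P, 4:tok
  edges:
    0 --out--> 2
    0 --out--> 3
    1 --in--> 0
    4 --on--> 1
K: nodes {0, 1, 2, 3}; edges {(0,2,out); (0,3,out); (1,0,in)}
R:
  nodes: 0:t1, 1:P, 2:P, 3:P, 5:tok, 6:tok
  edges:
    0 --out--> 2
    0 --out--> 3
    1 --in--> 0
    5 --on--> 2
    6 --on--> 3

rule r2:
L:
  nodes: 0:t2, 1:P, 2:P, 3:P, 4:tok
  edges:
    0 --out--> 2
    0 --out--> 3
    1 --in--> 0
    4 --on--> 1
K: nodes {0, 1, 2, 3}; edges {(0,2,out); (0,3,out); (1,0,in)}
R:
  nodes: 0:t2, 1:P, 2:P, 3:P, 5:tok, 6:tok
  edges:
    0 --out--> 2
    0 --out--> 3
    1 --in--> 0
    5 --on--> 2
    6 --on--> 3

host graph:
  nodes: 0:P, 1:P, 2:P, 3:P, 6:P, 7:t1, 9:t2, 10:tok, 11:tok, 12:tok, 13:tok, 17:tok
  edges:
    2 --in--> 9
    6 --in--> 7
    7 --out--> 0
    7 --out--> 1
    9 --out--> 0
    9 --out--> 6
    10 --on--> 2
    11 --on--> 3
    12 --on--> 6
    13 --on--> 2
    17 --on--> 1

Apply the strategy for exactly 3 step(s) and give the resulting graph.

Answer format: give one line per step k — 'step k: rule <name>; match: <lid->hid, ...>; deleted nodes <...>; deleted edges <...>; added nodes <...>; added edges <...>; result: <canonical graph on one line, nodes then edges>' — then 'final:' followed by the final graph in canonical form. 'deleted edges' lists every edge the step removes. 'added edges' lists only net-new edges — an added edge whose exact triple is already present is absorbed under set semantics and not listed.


step 1: rule r1; match: 0->7, 1->6, 2->0, 3->1, 4->12; deleted nodes 12; deleted edges (12,6,on); added nodes 18, 19; added edges (18,0,on); (19,1,on); result: nodes: 0:P, 1:P, 2:P, 3:P, 6:P, 7:t1, 9:t2, 10:tok, 11:tok, 13:tok, 17:tok, 18:tok, 19:tok edges: (2,9,in); (6,7,in); (7,0,out); (7,1,out); (9,0,out); (9,6,out); (10,2,on); (11,3,on); (13,2,on); (17,1,on); (18,0,on); (19,1,on)
step 2: rule r2; match: 0->9, 1->2, 2->0, 3->6, 4->10; deleted nodes 10; deleted edges (10,2,on); added nodes 20, 21; added edges (20,0,on); (21,6,on); result: nodes: 0:P, 1:P, 2:P, 3:P, 6:P, 7:t1, 9:t2, 11:tok, 13:tok, 17:tok, 18:tok, 19:tok, 20:tok, 21:tok edges: (2,9,in); (6,7,in); (7,0,out); (7,1,out); (9,0,out); (9,6,out); (11,3,on); (13,2,on); (17,1,on); (18,0,on); (19,1,on); (20,0,on); (21,6,on)
step 3: rule r1; match: 0->7, 1->6, 2->0, 3->1, 4->21; deleted nodes 21; deleted edges (21,6,on); added nodes 22, 23; added edges (22,0,on); (23,1,on); result: nodes: 0:P, 1:P, 2:P, 3:P, 6:P, 7:t1, 9:t2, 11:tok, 13:tok, 17:tok, 18:tok, 19:tok, 20:tok, 22:tok, 23:tok edges: (2,9,in); (6,7,in); (7,0,out); (7,1,out); (9,0,out); (9,6,out); (11,3,on); (13,2,on); (17,1,on); (18,0,on); (19,1,on); (20,0,on); (22,0,on); (23,1,on)
final:
nodes: 0:P, 1:P, 2:P, 3:P, 6:P, 7:t1, 9:t2, 11:tok, 13:tok, 17:tok, 18:tok, 19:tok, 20:tok, 22:tok, 23:tok
edges: (2,9,in); (6,7,in); (7,0,out); (7,1,out); (9,0,out); (9,6,out); (11,3,on); (13,2,on); (17,1,on); (18,0,on); (19,1,on); (20,0,on); (22,0,on); (23,1,on)


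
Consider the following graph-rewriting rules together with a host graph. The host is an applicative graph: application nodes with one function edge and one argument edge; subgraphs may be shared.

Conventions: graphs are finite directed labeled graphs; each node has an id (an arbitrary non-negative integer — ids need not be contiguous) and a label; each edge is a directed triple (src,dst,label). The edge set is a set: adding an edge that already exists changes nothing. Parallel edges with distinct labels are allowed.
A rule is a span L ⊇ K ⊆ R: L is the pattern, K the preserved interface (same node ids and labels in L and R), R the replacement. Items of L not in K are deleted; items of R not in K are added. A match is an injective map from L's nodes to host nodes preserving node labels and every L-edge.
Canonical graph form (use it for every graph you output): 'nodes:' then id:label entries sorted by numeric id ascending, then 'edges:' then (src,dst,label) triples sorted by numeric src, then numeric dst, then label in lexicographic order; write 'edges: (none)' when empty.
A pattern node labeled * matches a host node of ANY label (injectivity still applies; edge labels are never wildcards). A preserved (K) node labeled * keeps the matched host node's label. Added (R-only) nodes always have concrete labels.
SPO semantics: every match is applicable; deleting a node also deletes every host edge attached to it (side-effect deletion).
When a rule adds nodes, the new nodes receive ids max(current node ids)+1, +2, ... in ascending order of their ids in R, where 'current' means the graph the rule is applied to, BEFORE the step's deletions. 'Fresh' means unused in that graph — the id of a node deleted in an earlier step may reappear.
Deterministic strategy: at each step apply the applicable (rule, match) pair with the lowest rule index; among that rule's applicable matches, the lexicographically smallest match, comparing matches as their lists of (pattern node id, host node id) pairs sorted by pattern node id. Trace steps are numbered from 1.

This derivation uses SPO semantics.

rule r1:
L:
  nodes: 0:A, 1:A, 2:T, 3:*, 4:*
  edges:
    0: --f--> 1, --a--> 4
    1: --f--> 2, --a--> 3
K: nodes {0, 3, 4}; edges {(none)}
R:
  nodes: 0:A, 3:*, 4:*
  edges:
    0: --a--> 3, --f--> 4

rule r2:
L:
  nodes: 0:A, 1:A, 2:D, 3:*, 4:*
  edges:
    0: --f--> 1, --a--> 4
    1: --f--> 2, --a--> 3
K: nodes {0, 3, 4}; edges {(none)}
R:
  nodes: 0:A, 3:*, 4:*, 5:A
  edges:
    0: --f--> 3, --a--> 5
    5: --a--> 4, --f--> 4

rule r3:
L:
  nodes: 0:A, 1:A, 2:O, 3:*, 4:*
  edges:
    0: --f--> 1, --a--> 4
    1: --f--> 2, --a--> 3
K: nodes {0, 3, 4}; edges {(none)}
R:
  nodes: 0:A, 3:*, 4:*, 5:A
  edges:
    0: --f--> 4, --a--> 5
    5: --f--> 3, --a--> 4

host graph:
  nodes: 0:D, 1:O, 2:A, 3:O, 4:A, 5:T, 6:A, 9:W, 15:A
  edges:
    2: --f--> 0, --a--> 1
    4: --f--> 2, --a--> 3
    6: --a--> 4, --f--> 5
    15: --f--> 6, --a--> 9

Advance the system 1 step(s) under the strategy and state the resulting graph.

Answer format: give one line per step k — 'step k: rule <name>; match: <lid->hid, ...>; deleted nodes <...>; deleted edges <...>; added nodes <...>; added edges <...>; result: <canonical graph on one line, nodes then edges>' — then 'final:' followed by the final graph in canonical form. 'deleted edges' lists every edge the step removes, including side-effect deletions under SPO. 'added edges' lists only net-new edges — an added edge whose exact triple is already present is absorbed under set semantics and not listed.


step 1: rule r1; match: 0->15, 1->6, 2->5, 3->4, 4->9; deleted nodes 5, 6; deleted edges (6,4,a); (6,5,f); (15,6,f); (15,9,a); added nodes (none); added edges (15,4,a); (15,9,f); result: nodes: 0:D, 1:O, 2:A, 3:O, 4:A, 9:W, 15:A edges: (2,0,f); (2,1,a); (4,2,f); (4,3,a); (15,4,a); (15,9,f)
final:
nodes: 0:D, 1:O, 2:A, 3:O, 4:A, 9:W, 15:A
edges: (2,0,f); (2,1,a); (4,2,f); (4,3,a); (15,4,a); (15,9,f)


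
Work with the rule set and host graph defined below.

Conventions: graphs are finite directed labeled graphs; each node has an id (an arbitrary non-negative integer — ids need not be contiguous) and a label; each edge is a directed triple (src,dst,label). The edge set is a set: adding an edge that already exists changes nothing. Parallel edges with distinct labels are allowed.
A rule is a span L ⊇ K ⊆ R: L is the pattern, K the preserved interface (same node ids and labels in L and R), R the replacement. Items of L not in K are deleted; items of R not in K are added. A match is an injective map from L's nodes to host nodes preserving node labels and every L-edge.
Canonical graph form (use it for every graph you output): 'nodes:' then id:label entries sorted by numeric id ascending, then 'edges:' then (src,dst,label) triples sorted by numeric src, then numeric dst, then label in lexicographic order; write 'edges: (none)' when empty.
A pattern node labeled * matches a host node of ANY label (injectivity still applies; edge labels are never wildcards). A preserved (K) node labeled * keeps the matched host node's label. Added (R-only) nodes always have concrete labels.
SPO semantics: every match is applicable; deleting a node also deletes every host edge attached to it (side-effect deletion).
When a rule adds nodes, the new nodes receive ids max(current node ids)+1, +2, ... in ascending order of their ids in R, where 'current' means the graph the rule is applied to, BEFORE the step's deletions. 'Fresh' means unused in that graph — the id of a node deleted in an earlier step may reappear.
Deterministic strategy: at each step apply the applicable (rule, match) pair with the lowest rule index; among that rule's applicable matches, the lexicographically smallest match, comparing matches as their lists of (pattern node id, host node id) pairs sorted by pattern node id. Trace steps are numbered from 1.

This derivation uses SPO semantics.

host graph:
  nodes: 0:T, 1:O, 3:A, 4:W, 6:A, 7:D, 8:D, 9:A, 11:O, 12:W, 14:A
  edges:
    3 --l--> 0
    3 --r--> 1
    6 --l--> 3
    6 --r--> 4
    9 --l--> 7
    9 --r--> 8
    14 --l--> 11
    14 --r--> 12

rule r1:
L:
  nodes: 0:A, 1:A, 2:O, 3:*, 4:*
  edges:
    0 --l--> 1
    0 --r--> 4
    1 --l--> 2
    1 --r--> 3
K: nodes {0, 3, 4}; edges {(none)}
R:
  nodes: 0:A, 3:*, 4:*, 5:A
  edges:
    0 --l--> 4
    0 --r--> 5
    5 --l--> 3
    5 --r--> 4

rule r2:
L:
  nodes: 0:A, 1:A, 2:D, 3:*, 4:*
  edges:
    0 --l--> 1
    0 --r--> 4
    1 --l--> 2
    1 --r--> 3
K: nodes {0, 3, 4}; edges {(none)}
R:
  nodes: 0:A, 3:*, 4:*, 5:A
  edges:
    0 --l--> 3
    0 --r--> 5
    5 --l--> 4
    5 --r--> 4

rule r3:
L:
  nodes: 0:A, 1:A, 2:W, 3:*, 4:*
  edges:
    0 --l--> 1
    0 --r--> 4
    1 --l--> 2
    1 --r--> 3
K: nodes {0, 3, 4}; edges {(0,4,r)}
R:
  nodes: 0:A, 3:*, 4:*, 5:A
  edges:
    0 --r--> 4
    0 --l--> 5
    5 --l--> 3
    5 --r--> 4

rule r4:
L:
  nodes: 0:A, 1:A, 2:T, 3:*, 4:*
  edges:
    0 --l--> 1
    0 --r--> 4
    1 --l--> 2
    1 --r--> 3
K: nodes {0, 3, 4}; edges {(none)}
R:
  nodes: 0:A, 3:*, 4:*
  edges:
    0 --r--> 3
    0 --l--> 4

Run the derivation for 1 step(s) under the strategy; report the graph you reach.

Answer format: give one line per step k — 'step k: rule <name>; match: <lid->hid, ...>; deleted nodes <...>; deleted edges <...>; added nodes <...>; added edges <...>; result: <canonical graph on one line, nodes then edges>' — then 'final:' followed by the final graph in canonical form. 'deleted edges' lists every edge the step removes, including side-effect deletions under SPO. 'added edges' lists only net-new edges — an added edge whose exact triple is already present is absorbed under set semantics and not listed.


step 1: rule r4; match: 0->6, 1->3, 2->0, 3->1, 4->4; deleted nodes 0, 3; deleted edges (3,0,l); (3,1,r); (6,3,l); (6,4,r); added nodes (none); added edges (6,1,r); (6,4,l); result: nodes: 1:O, 4:W, 6:A, 7:D, 8:D, 9:A, 11:O, 12:W, 14:A edges: (6,1,r); (6,4,l); (9,7,l); (9,8,r); (14,11,l); (14,12,r)
final:
nodes: 1:O, 4:W, 6:A, 7:D, 8:D, 9:A, 11:O, 12:W, 14:A
edges: (6,1,r); (6,4,l); (9,7,l); (9,8,r); (14,11,l); (14,12,r)


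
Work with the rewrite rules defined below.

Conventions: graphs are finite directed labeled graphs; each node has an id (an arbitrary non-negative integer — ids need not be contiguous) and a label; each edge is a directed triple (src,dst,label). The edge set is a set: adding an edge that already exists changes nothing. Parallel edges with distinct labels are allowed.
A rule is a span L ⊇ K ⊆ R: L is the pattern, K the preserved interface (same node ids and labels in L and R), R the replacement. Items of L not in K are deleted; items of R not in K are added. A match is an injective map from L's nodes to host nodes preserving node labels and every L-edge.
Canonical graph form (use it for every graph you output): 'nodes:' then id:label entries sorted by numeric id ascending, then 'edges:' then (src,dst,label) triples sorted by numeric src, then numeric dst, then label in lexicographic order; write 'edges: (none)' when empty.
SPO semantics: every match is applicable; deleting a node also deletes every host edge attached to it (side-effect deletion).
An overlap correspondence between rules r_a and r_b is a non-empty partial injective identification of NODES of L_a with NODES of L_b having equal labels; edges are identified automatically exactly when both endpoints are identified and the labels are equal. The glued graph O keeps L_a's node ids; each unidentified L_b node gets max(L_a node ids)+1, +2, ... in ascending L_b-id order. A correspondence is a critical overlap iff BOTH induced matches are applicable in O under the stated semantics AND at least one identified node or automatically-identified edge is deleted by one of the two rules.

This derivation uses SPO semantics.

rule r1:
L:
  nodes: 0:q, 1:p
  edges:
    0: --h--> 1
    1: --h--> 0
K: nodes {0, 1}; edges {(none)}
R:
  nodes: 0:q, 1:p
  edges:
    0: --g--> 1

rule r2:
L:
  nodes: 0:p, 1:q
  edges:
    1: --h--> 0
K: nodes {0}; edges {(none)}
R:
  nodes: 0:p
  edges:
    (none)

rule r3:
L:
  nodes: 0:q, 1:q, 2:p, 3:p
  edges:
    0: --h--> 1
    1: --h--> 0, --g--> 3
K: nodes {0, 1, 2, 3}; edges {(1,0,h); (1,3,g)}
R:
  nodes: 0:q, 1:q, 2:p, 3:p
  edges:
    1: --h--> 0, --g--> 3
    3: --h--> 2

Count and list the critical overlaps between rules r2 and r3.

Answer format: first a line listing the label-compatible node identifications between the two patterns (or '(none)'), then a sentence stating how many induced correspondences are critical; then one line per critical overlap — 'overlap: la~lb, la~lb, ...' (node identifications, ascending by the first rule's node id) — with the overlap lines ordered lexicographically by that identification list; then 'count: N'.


label-compatible node identifications between L(r2) and L(r3): 0~2, 0~3, 1~0, 1~1
6 of the induced correspondences are critical overlaps of r2 and r3.
overlap: 0~2, 1~0
overlap: 0~2, 1~1
overlap: 0~3, 1~0
overlap: 0~3, 1~1
overlap: 1~0
overlap: 1~1
count: 6
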